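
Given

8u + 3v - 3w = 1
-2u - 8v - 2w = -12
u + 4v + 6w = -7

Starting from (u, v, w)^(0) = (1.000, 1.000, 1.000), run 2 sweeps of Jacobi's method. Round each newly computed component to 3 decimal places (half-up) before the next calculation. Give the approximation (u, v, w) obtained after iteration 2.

(-1.000, 1.969, -1.854)

Iteration 1:
  u = (1 - (3)·1.000 - (-3)·1.000) / (8) = 0.125
  v = (-12 - (-2)·1.000 - (-2)·1.000) / (-8) = 1.000
  w = (-7 - (1)·1.000 - (4)·1.000) / (6) = -2.000
Iteration 2:
  u = (1 - (3)·1.000 - (-3)·-2.000) / (8) = -1.000
  v = (-12 - (-2)·0.125 - (-2)·-2.000) / (-8) = 1.969
  w = (-7 - (1)·0.125 - (4)·1.000) / (6) = -1.854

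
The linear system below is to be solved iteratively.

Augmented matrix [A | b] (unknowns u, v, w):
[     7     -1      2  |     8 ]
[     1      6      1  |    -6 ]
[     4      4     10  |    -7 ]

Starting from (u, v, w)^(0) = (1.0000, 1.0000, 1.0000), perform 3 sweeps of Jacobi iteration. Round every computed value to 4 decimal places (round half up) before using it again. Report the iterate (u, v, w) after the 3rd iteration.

Iteration 1:
  u = (8 - (-1)·1.0000 - (2)·1.0000) / (7) = 1.0000
  v = (-6 - (1)·1.0000 - (1)·1.0000) / (6) = -1.3333
  w = (-7 - (4)·1.0000 - (4)·1.0000) / (10) = -1.5000
Iteration 2:
  u = (8 - (-1)·-1.3333 - (2)·-1.5000) / (7) = 1.3810
  v = (-6 - (1)·1.0000 - (1)·-1.5000) / (6) = -0.9167
  w = (-7 - (4)·1.0000 - (4)·-1.3333) / (10) = -0.5667
Iteration 3:
  u = (8 - (-1)·-0.9167 - (2)·-0.5667) / (7) = 1.1738
  v = (-6 - (1)·1.3810 - (1)·-0.5667) / (6) = -1.1357
  w = (-7 - (4)·1.3810 - (4)·-0.9167) / (10) = -0.8857

(1.1738, -1.1357, -0.8857)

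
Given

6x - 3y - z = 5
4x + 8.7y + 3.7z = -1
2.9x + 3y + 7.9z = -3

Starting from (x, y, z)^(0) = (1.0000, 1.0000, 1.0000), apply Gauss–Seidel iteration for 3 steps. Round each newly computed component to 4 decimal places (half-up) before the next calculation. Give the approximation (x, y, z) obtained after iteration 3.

Iteration 1:
  x = (5 - (-3)·1.0000 - (-1)·1.0000) / (6) = 1.5000
  y = (-1 - (4)·1.5000 - (3.7)·1.0000) / (8.7) = -1.2299
  z = (-3 - (2.9)·1.5000 - (3)·-1.2299) / (7.9) = -0.4633
Iteration 2:
  x = (5 - (-3)·-1.2299 - (-1)·-0.4633) / (6) = 0.1412
  y = (-1 - (4)·0.1412 - (3.7)·-0.4633) / (8.7) = 0.0172
  z = (-3 - (2.9)·0.1412 - (3)·0.0172) / (7.9) = -0.4381
Iteration 3:
  x = (5 - (-3)·0.0172 - (-1)·-0.4381) / (6) = 0.7689
  y = (-1 - (4)·0.7689 - (3.7)·-0.4381) / (8.7) = -0.2821
  z = (-3 - (2.9)·0.7689 - (3)·-0.2821) / (7.9) = -0.5549

(0.7689, -0.2821, -0.5549)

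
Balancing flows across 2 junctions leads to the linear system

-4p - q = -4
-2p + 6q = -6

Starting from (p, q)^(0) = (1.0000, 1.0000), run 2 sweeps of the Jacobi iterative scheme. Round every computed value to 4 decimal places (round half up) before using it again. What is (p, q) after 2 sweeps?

(1.1667, -0.7500)

Iteration 1:
  p = (-4 - (-1)·1.0000) / (-4) = 0.7500
  q = (-6 - (-2)·1.0000) / (6) = -0.6667
Iteration 2:
  p = (-4 - (-1)·-0.6667) / (-4) = 1.1667
  q = (-6 - (-2)·0.7500) / (6) = -0.7500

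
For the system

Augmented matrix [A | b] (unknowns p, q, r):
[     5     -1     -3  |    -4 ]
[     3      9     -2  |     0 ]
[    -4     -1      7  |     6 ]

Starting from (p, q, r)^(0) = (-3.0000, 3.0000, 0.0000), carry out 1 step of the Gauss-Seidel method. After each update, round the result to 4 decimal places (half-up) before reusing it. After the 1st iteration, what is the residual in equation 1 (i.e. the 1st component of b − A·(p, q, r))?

Iteration 1:
  p = (-4 - (-1)·3.0000 - (-3)·0.0000) / (5) = -0.2000
  q = (0 - (3)·-0.2000 - (-2)·0.0000) / (9) = 0.0667
  r = (6 - (-4)·-0.2000 - (-1)·0.0667) / (7) = 0.7524
Residual b − A·x = (-0.6761, 1.5045, -0.0001)

-0.6761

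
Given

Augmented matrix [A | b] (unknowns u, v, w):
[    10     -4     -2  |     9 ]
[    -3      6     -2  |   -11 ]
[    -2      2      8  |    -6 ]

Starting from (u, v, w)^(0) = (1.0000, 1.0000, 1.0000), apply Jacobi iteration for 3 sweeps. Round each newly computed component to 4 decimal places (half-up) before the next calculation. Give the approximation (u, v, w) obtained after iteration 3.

Iteration 1:
  u = (9 - (-4)·1.0000 - (-2)·1.0000) / (10) = 1.5000
  v = (-11 - (-3)·1.0000 - (-2)·1.0000) / (6) = -1.0000
  w = (-6 - (-2)·1.0000 - (2)·1.0000) / (8) = -0.7500
Iteration 2:
  u = (9 - (-4)·-1.0000 - (-2)·-0.7500) / (10) = 0.3500
  v = (-11 - (-3)·1.5000 - (-2)·-0.7500) / (6) = -1.3333
  w = (-6 - (-2)·1.5000 - (2)·-1.0000) / (8) = -0.1250
Iteration 3:
  u = (9 - (-4)·-1.3333 - (-2)·-0.1250) / (10) = 0.3417
  v = (-11 - (-3)·0.3500 - (-2)·-0.1250) / (6) = -1.7000
  w = (-6 - (-2)·0.3500 - (2)·-1.3333) / (8) = -0.3292

(0.3417, -1.7000, -0.3292)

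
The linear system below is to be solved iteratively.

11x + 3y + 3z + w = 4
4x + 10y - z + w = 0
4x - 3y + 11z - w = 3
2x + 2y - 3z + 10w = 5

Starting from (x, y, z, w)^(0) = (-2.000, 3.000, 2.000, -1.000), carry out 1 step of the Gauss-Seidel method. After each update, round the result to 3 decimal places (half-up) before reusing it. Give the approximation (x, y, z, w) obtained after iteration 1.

Iteration 1:
  x = (4 - (3)·3.000 - (3)·2.000 - (1)·-1.000) / (11) = -0.909
  y = (0 - (4)·-0.909 - (-1)·2.000 - (1)·-1.000) / (10) = 0.664
  z = (3 - (4)·-0.909 - (-3)·0.664 - (-1)·-1.000) / (11) = 0.693
  w = (5 - (2)·-0.909 - (2)·0.664 - (-3)·0.693) / (10) = 0.757

(-0.909, 0.664, 0.693, 0.757)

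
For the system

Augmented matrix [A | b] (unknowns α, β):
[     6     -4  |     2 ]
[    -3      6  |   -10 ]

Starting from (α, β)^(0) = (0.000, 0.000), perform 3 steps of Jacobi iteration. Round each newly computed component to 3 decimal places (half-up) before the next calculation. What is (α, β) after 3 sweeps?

Iteration 1:
  α = (2 - (-4)·0.000) / (6) = 0.333
  β = (-10 - (-3)·0.000) / (6) = -1.667
Iteration 2:
  α = (2 - (-4)·-1.667) / (6) = -0.778
  β = (-10 - (-3)·0.333) / (6) = -1.500
Iteration 3:
  α = (2 - (-4)·-1.500) / (6) = -0.667
  β = (-10 - (-3)·-0.778) / (6) = -2.056

(-0.667, -2.056)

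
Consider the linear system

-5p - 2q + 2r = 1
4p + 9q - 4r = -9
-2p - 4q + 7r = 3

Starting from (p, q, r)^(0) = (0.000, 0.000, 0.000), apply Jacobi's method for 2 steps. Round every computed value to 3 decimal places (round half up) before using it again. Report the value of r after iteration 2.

Iteration 1:
  p = (1 - (-2)·0.000 - (2)·0.000) / (-5) = -0.200
  q = (-9 - (4)·0.000 - (-4)·0.000) / (9) = -1.000
  r = (3 - (-2)·0.000 - (-4)·0.000) / (7) = 0.429
Iteration 2:
  p = (1 - (-2)·-1.000 - (2)·0.429) / (-5) = 0.372
  q = (-9 - (4)·-0.200 - (-4)·0.429) / (9) = -0.720
  r = (3 - (-2)·-0.200 - (-4)·-1.000) / (7) = -0.200

-0.200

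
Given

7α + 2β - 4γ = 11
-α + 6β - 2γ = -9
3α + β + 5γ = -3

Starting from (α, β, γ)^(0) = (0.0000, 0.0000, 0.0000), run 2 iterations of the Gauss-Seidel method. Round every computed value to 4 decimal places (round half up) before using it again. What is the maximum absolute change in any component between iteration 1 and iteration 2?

0.4961

Iteration 1:
  α = (11 - (2)·0.0000 - (-4)·0.0000) / (7) = 1.5714
  β = (-9 - (-1)·1.5714 - (-2)·0.0000) / (6) = -1.2381
  γ = (-3 - (3)·1.5714 - (1)·-1.2381) / (5) = -1.2952
Iteration 2:
  α = (11 - (2)·-1.2381 - (-4)·-1.2952) / (7) = 1.1851
  β = (-9 - (-1)·1.1851 - (-2)·-1.2952) / (6) = -1.7342
  γ = (-3 - (3)·1.1851 - (1)·-1.7342) / (5) = -0.9642
Change: (-0.3863, -0.4961, 0.3310) → max |·| = 0.4961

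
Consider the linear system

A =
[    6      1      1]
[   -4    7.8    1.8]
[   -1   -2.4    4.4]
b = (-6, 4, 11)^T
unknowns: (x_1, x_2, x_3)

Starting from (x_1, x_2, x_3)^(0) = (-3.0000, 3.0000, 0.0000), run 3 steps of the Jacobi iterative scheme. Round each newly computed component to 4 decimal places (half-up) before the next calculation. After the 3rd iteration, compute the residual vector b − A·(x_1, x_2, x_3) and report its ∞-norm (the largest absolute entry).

Iteration 1:
  x_1 = (-6 - (1)·3.0000 - (1)·0.0000) / (6) = -1.5000
  x_2 = (4 - (-4)·-3.0000 - (1.8)·0.0000) / (7.8) = -1.0256
  x_3 = (11 - (-1)·-3.0000 - (-2.4)·3.0000) / (4.4) = 3.4545
Iteration 2:
  x_1 = (-6 - (1)·-1.0256 - (1)·3.4545) / (6) = -1.4048
  x_2 = (4 - (-4)·-1.5000 - (1.8)·3.4545) / (7.8) = -1.0536
  x_3 = (11 - (-1)·-1.5000 - (-2.4)·-1.0256) / (4.4) = 1.5997
Iteration 3:
  x_1 = (-6 - (1)·-1.0536 - (1)·1.5997) / (6) = -1.0910
  x_2 = (4 - (-4)·-1.4048 - (1.8)·1.5997) / (7.8) = -0.5768
  x_3 = (11 - (-1)·-1.4048 - (-2.4)·-1.0536) / (4.4) = 1.6060
Residual b − A·x = (-0.4832, 1.2442, 1.4583); ∞-norm = 1.4583

1.4583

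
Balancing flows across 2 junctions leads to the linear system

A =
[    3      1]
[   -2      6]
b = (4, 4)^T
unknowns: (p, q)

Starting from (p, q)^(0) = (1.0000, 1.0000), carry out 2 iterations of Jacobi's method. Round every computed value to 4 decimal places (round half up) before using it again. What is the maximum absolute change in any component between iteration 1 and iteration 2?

Iteration 1:
  p = (4 - (1)·1.0000) / (3) = 1.0000
  q = (4 - (-2)·1.0000) / (6) = 1.0000
Iteration 2:
  p = (4 - (1)·1.0000) / (3) = 1.0000
  q = (4 - (-2)·1.0000) / (6) = 1.0000
Change: (0.0000, 0.0000) → max |·| = 0.0000

0.0000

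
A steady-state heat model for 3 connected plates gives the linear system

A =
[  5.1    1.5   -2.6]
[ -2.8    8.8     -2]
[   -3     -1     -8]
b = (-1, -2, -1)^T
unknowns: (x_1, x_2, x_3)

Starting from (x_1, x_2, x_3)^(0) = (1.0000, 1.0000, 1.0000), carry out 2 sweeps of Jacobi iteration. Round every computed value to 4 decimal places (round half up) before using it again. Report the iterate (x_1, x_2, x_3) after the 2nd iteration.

(-0.4808, -0.3063, 0.0779)

Iteration 1:
  x_1 = (-1 - (1.5)·1.0000 - (-2.6)·1.0000) / (5.1) = 0.0196
  x_2 = (-2 - (-2.8)·1.0000 - (-2)·1.0000) / (8.8) = 0.3182
  x_3 = (-1 - (-3)·1.0000 - (-1)·1.0000) / (-8) = -0.3750
Iteration 2:
  x_1 = (-1 - (1.5)·0.3182 - (-2.6)·-0.3750) / (5.1) = -0.4808
  x_2 = (-2 - (-2.8)·0.0196 - (-2)·-0.3750) / (8.8) = -0.3063
  x_3 = (-1 - (-3)·0.0196 - (-1)·0.3182) / (-8) = 0.0779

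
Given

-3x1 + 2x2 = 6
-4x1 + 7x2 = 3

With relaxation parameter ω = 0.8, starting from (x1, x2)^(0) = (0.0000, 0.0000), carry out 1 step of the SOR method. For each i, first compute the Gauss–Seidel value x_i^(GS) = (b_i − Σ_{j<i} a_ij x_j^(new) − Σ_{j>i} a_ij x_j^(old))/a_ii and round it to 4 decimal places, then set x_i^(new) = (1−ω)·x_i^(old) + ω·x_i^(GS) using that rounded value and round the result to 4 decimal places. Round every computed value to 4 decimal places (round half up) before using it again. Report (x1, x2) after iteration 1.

Iteration 1:
  x1: GS value = (6 - (2)·0.0000) / (-3) = -2.0000;  x1 ← (1−ω)·0.0000 + ω·-2.0000 = -1.6000
  x2: GS value = (3 - (-4)·-1.6000) / (7) = -0.4857;  x2 ← (1−ω)·0.0000 + ω·-0.4857 = -0.3886

(-1.6000, -0.3886)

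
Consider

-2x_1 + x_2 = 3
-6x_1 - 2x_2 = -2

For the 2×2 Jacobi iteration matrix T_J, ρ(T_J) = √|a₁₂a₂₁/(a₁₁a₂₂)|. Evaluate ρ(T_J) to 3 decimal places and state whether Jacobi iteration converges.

a₁₂a₂₁/(a₁₁a₂₂) = (1)·(-6) / ((-2)·(-2)) = -1.500000
ρ = √|-1.500000| = √1.500000 = 1.225
ρ > 1, so Jacobi diverges

1.225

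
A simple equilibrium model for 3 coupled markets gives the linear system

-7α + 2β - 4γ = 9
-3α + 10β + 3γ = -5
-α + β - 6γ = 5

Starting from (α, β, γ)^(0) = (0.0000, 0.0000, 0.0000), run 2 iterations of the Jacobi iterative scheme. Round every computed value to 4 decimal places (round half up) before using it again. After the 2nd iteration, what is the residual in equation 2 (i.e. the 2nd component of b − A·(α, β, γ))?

Iteration 1:
  α = (9 - (2)·0.0000 - (-4)·0.0000) / (-7) = -1.2857
  β = (-5 - (-3)·0.0000 - (3)·0.0000) / (10) = -0.5000
  γ = (5 - (-1)·0.0000 - (1)·0.0000) / (-6) = -0.8333
Iteration 2:
  α = (9 - (2)·-0.5000 - (-4)·-0.8333) / (-7) = -0.9524
  β = (-5 - (-3)·-1.2857 - (3)·-0.8333) / (10) = -0.6357
  γ = (5 - (-1)·-1.2857 - (1)·-0.5000) / (-6) = -0.7024
Residual b − A·x = (0.7950, 0.6070, 0.4689)

0.6070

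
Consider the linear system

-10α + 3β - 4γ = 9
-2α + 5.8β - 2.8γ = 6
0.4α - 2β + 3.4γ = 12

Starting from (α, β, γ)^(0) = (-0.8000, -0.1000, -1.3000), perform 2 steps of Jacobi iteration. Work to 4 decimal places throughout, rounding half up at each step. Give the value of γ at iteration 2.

3.6547

Iteration 1:
  α = (9 - (3)·-0.1000 - (-4)·-1.3000) / (-10) = -0.4100
  β = (6 - (-2)·-0.8000 - (-2.8)·-1.3000) / (5.8) = 0.1310
  γ = (12 - (0.4)·-0.8000 - (-2)·-0.1000) / (3.4) = 3.5647
Iteration 2:
  α = (9 - (3)·0.1310 - (-4)·3.5647) / (-10) = -2.2866
  β = (6 - (-2)·-0.4100 - (-2.8)·3.5647) / (5.8) = 2.6140
  γ = (12 - (0.4)·-0.4100 - (-2)·0.1310) / (3.4) = 3.6547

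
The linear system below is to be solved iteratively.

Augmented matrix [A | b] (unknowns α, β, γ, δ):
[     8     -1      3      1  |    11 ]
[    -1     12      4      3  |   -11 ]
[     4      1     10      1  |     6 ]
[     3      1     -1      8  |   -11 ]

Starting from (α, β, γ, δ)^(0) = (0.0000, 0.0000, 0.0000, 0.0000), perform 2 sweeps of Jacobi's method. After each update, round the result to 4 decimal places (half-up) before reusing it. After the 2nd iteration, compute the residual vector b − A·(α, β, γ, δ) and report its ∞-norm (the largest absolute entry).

Iteration 1:
  α = (11 - (-1)·0.0000 - (3)·0.0000 - (1)·0.0000) / (8) = 1.3750
  β = (-11 - (-1)·0.0000 - (4)·0.0000 - (3)·0.0000) / (12) = -0.9167
  γ = (6 - (4)·0.0000 - (1)·0.0000 - (1)·0.0000) / (10) = 0.6000
  δ = (-11 - (3)·0.0000 - (1)·0.0000 - (-1)·0.0000) / (8) = -1.3750
Iteration 2:
  α = (11 - (-1)·-0.9167 - (3)·0.6000 - (1)·-1.3750) / (8) = 1.2073
  β = (-11 - (-1)·1.3750 - (4)·0.6000 - (3)·-1.3750) / (12) = -0.6583
  γ = (6 - (4)·1.3750 - (1)·-0.9167 - (1)·-1.3750) / (10) = 0.2792
  δ = (-11 - (3)·1.3750 - (1)·-0.9167 - (-1)·0.6000) / (8) = -1.7010
Residual b − A·x = (1.5467, 2.0931, 0.7381, -0.0764); ∞-norm = 2.0931

2.0931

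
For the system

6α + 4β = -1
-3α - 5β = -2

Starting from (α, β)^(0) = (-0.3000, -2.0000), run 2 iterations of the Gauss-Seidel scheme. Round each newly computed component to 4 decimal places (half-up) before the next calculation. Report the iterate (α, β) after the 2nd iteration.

Iteration 1:
  α = (-1 - (4)·-2.0000) / (6) = 1.1667
  β = (-2 - (-3)·1.1667) / (-5) = -0.3000
Iteration 2:
  α = (-1 - (4)·-0.3000) / (6) = 0.0333
  β = (-2 - (-3)·0.0333) / (-5) = 0.3800

(0.0333, 0.3800)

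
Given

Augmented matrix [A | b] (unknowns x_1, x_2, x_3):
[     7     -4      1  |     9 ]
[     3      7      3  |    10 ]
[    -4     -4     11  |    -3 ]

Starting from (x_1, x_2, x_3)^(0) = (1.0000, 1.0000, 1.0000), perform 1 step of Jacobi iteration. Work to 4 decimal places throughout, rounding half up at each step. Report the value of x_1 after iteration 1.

1.7143

Iteration 1:
  x_1 = (9 - (-4)·1.0000 - (1)·1.0000) / (7) = 1.7143
  x_2 = (10 - (3)·1.0000 - (3)·1.0000) / (7) = 0.5714
  x_3 = (-3 - (-4)·1.0000 - (-4)·1.0000) / (11) = 0.4545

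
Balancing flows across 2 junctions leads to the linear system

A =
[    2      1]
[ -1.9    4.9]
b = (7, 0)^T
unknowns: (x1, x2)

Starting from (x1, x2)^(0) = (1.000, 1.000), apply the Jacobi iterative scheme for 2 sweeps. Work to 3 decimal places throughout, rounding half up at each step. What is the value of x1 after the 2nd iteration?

3.306

Iteration 1:
  x1 = (7 - (1)·1.000) / (2) = 3.000
  x2 = (0 - (-1.9)·1.000) / (4.9) = 0.388
Iteration 2:
  x1 = (7 - (1)·0.388) / (2) = 3.306
  x2 = (0 - (-1.9)·3.000) / (4.9) = 1.163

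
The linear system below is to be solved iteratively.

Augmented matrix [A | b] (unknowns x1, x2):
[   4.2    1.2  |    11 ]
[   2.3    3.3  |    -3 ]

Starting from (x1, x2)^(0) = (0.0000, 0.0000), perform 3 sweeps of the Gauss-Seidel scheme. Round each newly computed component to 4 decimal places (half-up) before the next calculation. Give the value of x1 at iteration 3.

3.5559

Iteration 1:
  x1 = (11 - (1.2)·0.0000) / (4.2) = 2.6190
  x2 = (-3 - (2.3)·2.6190) / (3.3) = -2.7345
Iteration 2:
  x1 = (11 - (1.2)·-2.7345) / (4.2) = 3.4003
  x2 = (-3 - (2.3)·3.4003) / (3.3) = -3.2790
Iteration 3:
  x1 = (11 - (1.2)·-3.2790) / (4.2) = 3.5559
  x2 = (-3 - (2.3)·3.5559) / (3.3) = -3.3874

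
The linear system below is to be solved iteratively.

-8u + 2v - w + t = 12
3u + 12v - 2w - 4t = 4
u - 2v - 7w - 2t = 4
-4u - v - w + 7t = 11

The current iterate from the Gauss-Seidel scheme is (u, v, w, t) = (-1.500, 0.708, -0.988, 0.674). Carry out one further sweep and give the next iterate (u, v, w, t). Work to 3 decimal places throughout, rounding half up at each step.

(-1.115, 0.672, -1.115, 0.871)

One sweep:
  u = (12 - (2)·0.708 - (-1)·-0.988 - (1)·0.674) / (-8) = -1.115
  v = (4 - (3)·-1.115 - (-2)·-0.988 - (-4)·0.674) / (12) = 0.672
  w = (4 - (1)·-1.115 - (-2)·0.672 - (-2)·0.674) / (-7) = -1.115
  t = (11 - (-4)·-1.115 - (-1)·0.672 - (-1)·-1.115) / (7) = 0.871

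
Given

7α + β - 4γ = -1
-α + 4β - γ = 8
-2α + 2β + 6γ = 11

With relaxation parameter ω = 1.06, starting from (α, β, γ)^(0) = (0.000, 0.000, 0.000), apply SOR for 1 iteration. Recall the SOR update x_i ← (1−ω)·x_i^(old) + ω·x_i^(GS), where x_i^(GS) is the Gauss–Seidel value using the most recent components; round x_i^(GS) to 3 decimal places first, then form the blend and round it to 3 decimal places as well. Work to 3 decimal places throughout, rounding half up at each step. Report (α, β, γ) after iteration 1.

Iteration 1:
  α: GS value = (-1 - (1)·0.000 - (-4)·0.000) / (7) = -0.143;  α ← (1−ω)·0.000 + ω·-0.143 = -0.152
  β: GS value = (8 - (-1)·-0.152 - (-1)·0.000) / (4) = 1.962;  β ← (1−ω)·0.000 + ω·1.962 = 2.080
  γ: GS value = (11 - (-2)·-0.152 - (2)·2.080) / (6) = 1.089;  γ ← (1−ω)·0.000 + ω·1.089 = 1.154

(-0.152, 2.080, 1.154)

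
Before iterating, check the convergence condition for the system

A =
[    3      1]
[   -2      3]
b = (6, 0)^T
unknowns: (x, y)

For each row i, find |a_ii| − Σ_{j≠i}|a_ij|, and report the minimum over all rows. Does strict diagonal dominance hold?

1

row 1: |3| − (1) = 2
row 2: |3| − (2) = 1
minimum over rows = 1 → strictly diagonally dominant (convergence guaranteed)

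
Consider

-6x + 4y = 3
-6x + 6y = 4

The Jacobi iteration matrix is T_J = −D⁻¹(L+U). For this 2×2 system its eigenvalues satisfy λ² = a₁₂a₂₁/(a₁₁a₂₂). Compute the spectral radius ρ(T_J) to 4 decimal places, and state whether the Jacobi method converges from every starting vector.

0.8165

a₁₂a₂₁/(a₁₁a₂₂) = (4)·(-6) / ((-6)·(6)) = 0.666667
ρ = √|0.666667| = √0.666667 = 0.8165
ρ < 1, so Jacobi converges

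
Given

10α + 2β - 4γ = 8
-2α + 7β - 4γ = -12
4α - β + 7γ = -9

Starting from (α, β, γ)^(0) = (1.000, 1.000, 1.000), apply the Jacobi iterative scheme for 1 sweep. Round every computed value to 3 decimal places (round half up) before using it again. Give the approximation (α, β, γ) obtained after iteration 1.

(1.000, -0.857, -1.714)

Iteration 1:
  α = (8 - (2)·1.000 - (-4)·1.000) / (10) = 1.000
  β = (-12 - (-2)·1.000 - (-4)·1.000) / (7) = -0.857
  γ = (-9 - (4)·1.000 - (-1)·1.000) / (7) = -1.714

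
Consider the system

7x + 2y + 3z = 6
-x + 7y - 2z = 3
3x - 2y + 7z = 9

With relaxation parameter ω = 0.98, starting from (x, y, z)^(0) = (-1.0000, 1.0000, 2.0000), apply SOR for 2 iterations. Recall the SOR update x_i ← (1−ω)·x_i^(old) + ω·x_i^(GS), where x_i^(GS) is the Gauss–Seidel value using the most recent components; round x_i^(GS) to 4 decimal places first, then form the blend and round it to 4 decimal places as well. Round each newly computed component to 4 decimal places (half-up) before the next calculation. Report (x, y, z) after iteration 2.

(-0.1458, 0.8931, 1.6052)

Iteration 1:
  x: GS value = (6 - (2)·1.0000 - (3)·2.0000) / (7) = -0.2857;  x ← (1−ω)·-1.0000 + ω·-0.2857 = -0.3000
  y: GS value = (3 - (-1)·-0.3000 - (-2)·2.0000) / (7) = 0.9571;  y ← (1−ω)·1.0000 + ω·0.9571 = 0.9580
  z: GS value = (9 - (3)·-0.3000 - (-2)·0.9580) / (7) = 1.6880;  z ← (1−ω)·2.0000 + ω·1.6880 = 1.6942
Iteration 2:
  x: GS value = (6 - (2)·0.9580 - (3)·1.6942) / (7) = -0.1427;  x ← (1−ω)·-0.3000 + ω·-0.1427 = -0.1458
  y: GS value = (3 - (-1)·-0.1458 - (-2)·1.6942) / (7) = 0.8918;  y ← (1−ω)·0.9580 + ω·0.8918 = 0.8931
  z: GS value = (9 - (3)·-0.1458 - (-2)·0.8931) / (7) = 1.6034;  z ← (1−ω)·1.6942 + ω·1.6034 = 1.6052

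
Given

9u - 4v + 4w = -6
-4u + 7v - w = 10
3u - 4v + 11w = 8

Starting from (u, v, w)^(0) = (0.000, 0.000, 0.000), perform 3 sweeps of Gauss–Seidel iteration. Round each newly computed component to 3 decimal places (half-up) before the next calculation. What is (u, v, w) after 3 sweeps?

(-0.753, 1.193, 1.366)

Iteration 1:
  u = (-6 - (-4)·0.000 - (4)·0.000) / (9) = -0.667
  v = (10 - (-4)·-0.667 - (-1)·0.000) / (7) = 1.047
  w = (8 - (3)·-0.667 - (-4)·1.047) / (11) = 1.290
Iteration 2:
  u = (-6 - (-4)·1.047 - (4)·1.290) / (9) = -0.775
  v = (10 - (-4)·-0.775 - (-1)·1.290) / (7) = 1.170
  w = (8 - (3)·-0.775 - (-4)·1.170) / (11) = 1.364
Iteration 3:
  u = (-6 - (-4)·1.170 - (4)·1.364) / (9) = -0.753
  v = (10 - (-4)·-0.753 - (-1)·1.364) / (7) = 1.193
  w = (8 - (3)·-0.753 - (-4)·1.193) / (11) = 1.366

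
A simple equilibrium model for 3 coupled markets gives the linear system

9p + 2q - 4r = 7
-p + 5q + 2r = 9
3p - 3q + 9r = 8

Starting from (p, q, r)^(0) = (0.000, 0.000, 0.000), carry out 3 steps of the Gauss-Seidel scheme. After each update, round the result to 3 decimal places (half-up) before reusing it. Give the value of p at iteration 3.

Iteration 1:
  p = (7 - (2)·0.000 - (-4)·0.000) / (9) = 0.778
  q = (9 - (-1)·0.778 - (2)·0.000) / (5) = 1.956
  r = (8 - (3)·0.778 - (-3)·1.956) / (9) = 1.282
Iteration 2:
  p = (7 - (2)·1.956 - (-4)·1.282) / (9) = 0.913
  q = (9 - (-1)·0.913 - (2)·1.282) / (5) = 1.470
  r = (8 - (3)·0.913 - (-3)·1.470) / (9) = 1.075
Iteration 3:
  p = (7 - (2)·1.470 - (-4)·1.075) / (9) = 0.929
  q = (9 - (-1)·0.929 - (2)·1.075) / (5) = 1.556
  r = (8 - (3)·0.929 - (-3)·1.556) / (9) = 1.098

0.929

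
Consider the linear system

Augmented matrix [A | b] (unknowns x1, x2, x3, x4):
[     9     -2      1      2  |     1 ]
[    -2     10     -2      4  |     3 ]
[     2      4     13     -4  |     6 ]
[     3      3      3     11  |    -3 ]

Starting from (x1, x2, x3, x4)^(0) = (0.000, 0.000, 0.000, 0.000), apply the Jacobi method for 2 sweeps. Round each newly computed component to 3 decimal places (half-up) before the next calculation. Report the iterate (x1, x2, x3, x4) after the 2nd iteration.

Iteration 1:
  x1 = (1 - (-2)·0.000 - (1)·0.000 - (2)·0.000) / (9) = 0.111
  x2 = (3 - (-2)·0.000 - (-2)·0.000 - (4)·0.000) / (10) = 0.300
  x3 = (6 - (2)·0.000 - (4)·0.000 - (-4)·0.000) / (13) = 0.462
  x4 = (-3 - (3)·0.000 - (3)·0.000 - (3)·0.000) / (11) = -0.273
Iteration 2:
  x1 = (1 - (-2)·0.300 - (1)·0.462 - (2)·-0.273) / (9) = 0.187
  x2 = (3 - (-2)·0.111 - (-2)·0.462 - (4)·-0.273) / (10) = 0.524
  x3 = (6 - (2)·0.111 - (4)·0.300 - (-4)·-0.273) / (13) = 0.268
  x4 = (-3 - (3)·0.111 - (3)·0.300 - (3)·0.462) / (11) = -0.511

(0.187, 0.524, 0.268, -0.511)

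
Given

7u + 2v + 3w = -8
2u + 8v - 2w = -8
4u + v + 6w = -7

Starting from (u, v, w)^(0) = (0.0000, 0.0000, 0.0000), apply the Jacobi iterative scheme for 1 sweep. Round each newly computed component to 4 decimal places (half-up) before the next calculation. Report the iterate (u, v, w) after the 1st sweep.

Iteration 1:
  u = (-8 - (2)·0.0000 - (3)·0.0000) / (7) = -1.1429
  v = (-8 - (2)·0.0000 - (-2)·0.0000) / (8) = -1.0000
  w = (-7 - (4)·0.0000 - (1)·0.0000) / (6) = -1.1667

(-1.1429, -1.0000, -1.1667)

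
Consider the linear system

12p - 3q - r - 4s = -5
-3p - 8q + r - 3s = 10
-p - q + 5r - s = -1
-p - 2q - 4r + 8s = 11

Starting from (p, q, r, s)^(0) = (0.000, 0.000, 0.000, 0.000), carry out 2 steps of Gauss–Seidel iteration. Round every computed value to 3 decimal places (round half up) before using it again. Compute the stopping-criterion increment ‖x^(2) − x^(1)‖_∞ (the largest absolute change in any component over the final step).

Iteration 1:
  p = (-5 - (-3)·0.000 - (-1)·0.000 - (-4)·0.000) / (12) = -0.417
  q = (10 - (-3)·-0.417 - (1)·0.000 - (-3)·0.000) / (-8) = -1.094
  r = (-1 - (-1)·-0.417 - (-1)·-1.094 - (-1)·0.000) / (5) = -0.502
  s = (11 - (-1)·-0.417 - (-2)·-1.094 - (-4)·-0.502) / (8) = 0.798
Iteration 2:
  p = (-5 - (-3)·-1.094 - (-1)·-0.502 - (-4)·0.798) / (12) = -0.466
  q = (10 - (-3)·-0.466 - (1)·-0.502 - (-3)·0.798) / (-8) = -1.437
  r = (-1 - (-1)·-0.466 - (-1)·-1.437 - (-1)·0.798) / (5) = -0.421
  s = (11 - (-1)·-0.466 - (-2)·-1.437 - (-4)·-0.421) / (8) = 0.747
Change: (-0.049, -0.343, 0.081, -0.051) → max |·| = 0.343

0.343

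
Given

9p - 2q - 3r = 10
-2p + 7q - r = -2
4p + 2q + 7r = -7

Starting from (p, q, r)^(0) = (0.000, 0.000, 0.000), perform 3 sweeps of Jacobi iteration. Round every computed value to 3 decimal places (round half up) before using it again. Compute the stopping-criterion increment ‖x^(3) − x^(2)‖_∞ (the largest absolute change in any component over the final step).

0.193

Iteration 1:
  p = (10 - (-2)·0.000 - (-3)·0.000) / (9) = 1.111
  q = (-2 - (-2)·0.000 - (-1)·0.000) / (7) = -0.286
  r = (-7 - (4)·0.000 - (2)·0.000) / (7) = -1.000
Iteration 2:
  p = (10 - (-2)·-0.286 - (-3)·-1.000) / (9) = 0.714
  q = (-2 - (-2)·1.111 - (-1)·-1.000) / (7) = -0.111
  r = (-7 - (4)·1.111 - (2)·-0.286) / (7) = -1.553
Iteration 3:
  p = (10 - (-2)·-0.111 - (-3)·-1.553) / (9) = 0.569
  q = (-2 - (-2)·0.714 - (-1)·-1.553) / (7) = -0.304
  r = (-7 - (4)·0.714 - (2)·-0.111) / (7) = -1.376
Change: (-0.145, -0.193, 0.177) → max |·| = 0.193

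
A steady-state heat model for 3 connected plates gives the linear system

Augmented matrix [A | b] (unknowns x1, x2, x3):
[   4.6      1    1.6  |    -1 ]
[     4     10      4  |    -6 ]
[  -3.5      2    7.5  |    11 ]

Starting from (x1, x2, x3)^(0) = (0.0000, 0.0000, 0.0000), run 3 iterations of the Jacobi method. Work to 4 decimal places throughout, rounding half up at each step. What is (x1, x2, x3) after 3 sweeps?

(-0.5088, -0.9712, 1.4813)

Iteration 1:
  x1 = (-1 - (1)·0.0000 - (1.6)·0.0000) / (4.6) = -0.2174
  x2 = (-6 - (4)·0.0000 - (4)·0.0000) / (10) = -0.6000
  x3 = (11 - (-3.5)·0.0000 - (2)·0.0000) / (7.5) = 1.4667
Iteration 2:
  x1 = (-1 - (1)·-0.6000 - (1.6)·1.4667) / (4.6) = -0.5971
  x2 = (-6 - (4)·-0.2174 - (4)·1.4667) / (10) = -1.0997
  x3 = (11 - (-3.5)·-0.2174 - (2)·-0.6000) / (7.5) = 1.5252
Iteration 3:
  x1 = (-1 - (1)·-1.0997 - (1.6)·1.5252) / (4.6) = -0.5088
  x2 = (-6 - (4)·-0.5971 - (4)·1.5252) / (10) = -0.9712
  x3 = (11 - (-3.5)·-0.5971 - (2)·-1.0997) / (7.5) = 1.4813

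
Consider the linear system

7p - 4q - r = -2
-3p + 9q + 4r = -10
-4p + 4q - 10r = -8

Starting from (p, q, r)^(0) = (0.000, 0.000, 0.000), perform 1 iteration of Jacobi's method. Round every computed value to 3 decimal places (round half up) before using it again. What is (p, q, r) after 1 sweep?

Iteration 1:
  p = (-2 - (-4)·0.000 - (-1)·0.000) / (7) = -0.286
  q = (-10 - (-3)·0.000 - (4)·0.000) / (9) = -1.111
  r = (-8 - (-4)·0.000 - (4)·0.000) / (-10) = 0.800

(-0.286, -1.111, 0.800)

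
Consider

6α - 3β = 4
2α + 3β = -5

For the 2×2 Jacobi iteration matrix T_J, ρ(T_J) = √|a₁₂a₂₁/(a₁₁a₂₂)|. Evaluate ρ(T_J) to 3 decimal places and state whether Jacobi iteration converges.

0.577

a₁₂a₂₁/(a₁₁a₂₂) = (-3)·(2) / ((6)·(3)) = -0.333333
ρ = √|-0.333333| = √0.333333 = 0.577
ρ < 1, so Jacobi converges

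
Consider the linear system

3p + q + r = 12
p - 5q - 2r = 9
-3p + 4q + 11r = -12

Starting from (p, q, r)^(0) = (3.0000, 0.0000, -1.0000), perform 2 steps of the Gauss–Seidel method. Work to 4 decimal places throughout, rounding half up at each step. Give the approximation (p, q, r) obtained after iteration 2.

(4.0828, -1.0974, 0.4216)

Iteration 1:
  p = (12 - (1)·0.0000 - (1)·-1.0000) / (3) = 4.3333
  q = (9 - (1)·4.3333 - (-2)·-1.0000) / (-5) = -0.5333
  r = (-12 - (-3)·4.3333 - (4)·-0.5333) / (11) = 0.2848
Iteration 2:
  p = (12 - (1)·-0.5333 - (1)·0.2848) / (3) = 4.0828
  q = (9 - (1)·4.0828 - (-2)·0.2848) / (-5) = -1.0974
  r = (-12 - (-3)·4.0828 - (4)·-1.0974) / (11) = 0.4216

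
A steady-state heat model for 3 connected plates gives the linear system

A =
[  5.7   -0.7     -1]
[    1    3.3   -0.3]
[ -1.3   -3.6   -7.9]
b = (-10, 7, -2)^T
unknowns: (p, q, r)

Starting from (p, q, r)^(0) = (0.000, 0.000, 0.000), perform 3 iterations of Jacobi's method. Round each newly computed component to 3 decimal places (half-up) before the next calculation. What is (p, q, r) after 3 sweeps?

(-1.500, 2.522, -0.728)

Iteration 1:
  p = (-10 - (-0.7)·0.000 - (-1)·0.000) / (5.7) = -1.754
  q = (7 - (1)·0.000 - (-0.3)·0.000) / (3.3) = 2.121
  r = (-2 - (-1.3)·0.000 - (-3.6)·0.000) / (-7.9) = 0.253
Iteration 2:
  p = (-10 - (-0.7)·2.121 - (-1)·0.253) / (5.7) = -1.450
  q = (7 - (1)·-1.754 - (-0.3)·0.253) / (3.3) = 2.676
  r = (-2 - (-1.3)·-1.754 - (-3.6)·2.121) / (-7.9) = -0.425
Iteration 3:
  p = (-10 - (-0.7)·2.676 - (-1)·-0.425) / (5.7) = -1.500
  q = (7 - (1)·-1.450 - (-0.3)·-0.425) / (3.3) = 2.522
  r = (-2 - (-1.3)·-1.450 - (-3.6)·2.676) / (-7.9) = -0.728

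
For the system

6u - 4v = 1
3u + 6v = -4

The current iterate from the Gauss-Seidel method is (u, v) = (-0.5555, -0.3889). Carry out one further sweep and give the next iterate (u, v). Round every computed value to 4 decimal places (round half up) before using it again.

(-0.0926, -0.6204)

One sweep:
  u = (1 - (-4)·-0.3889) / (6) = -0.0926
  v = (-4 - (3)·-0.0926) / (6) = -0.6204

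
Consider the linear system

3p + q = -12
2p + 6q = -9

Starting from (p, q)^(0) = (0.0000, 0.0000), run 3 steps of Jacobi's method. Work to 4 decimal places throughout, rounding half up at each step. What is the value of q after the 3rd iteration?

-0.3333

Iteration 1:
  p = (-12 - (1)·0.0000) / (3) = -4.0000
  q = (-9 - (2)·0.0000) / (6) = -1.5000
Iteration 2:
  p = (-12 - (1)·-1.5000) / (3) = -3.5000
  q = (-9 - (2)·-4.0000) / (6) = -0.1667
Iteration 3:
  p = (-12 - (1)·-0.1667) / (3) = -3.9444
  q = (-9 - (2)·-3.5000) / (6) = -0.3333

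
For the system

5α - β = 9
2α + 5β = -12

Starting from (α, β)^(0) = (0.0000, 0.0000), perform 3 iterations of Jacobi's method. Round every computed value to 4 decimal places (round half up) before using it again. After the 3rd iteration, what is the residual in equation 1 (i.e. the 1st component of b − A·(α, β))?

Iteration 1:
  α = (9 - (-1)·0.0000) / (5) = 1.8000
  β = (-12 - (2)·0.0000) / (5) = -2.4000
Iteration 2:
  α = (9 - (-1)·-2.4000) / (5) = 1.3200
  β = (-12 - (2)·1.8000) / (5) = -3.1200
Iteration 3:
  α = (9 - (-1)·-3.1200) / (5) = 1.1760
  β = (-12 - (2)·1.3200) / (5) = -2.9280
Residual b − A·x = (0.1920, 0.2880)

0.1920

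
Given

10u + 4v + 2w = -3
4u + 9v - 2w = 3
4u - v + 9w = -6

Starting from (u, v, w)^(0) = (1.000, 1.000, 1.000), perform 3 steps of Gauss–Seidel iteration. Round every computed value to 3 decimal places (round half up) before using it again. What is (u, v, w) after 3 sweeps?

(-0.472, 0.474, -0.404)

Iteration 1:
  u = (-3 - (4)·1.000 - (2)·1.000) / (10) = -0.900
  v = (3 - (4)·-0.900 - (-2)·1.000) / (9) = 0.956
  w = (-6 - (4)·-0.900 - (-1)·0.956) / (9) = -0.160
Iteration 2:
  u = (-3 - (4)·0.956 - (2)·-0.160) / (10) = -0.650
  v = (3 - (4)·-0.650 - (-2)·-0.160) / (9) = 0.587
  w = (-6 - (4)·-0.650 - (-1)·0.587) / (9) = -0.313
Iteration 3:
  u = (-3 - (4)·0.587 - (2)·-0.313) / (10) = -0.472
  v = (3 - (4)·-0.472 - (-2)·-0.313) / (9) = 0.474
  w = (-6 - (4)·-0.472 - (-1)·0.474) / (9) = -0.404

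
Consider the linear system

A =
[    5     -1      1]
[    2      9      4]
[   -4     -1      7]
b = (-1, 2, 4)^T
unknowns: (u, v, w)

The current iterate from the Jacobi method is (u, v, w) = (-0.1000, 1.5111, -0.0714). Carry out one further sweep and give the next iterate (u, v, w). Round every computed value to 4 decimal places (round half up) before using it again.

(0.1165, 0.2762, 0.7302)

One sweep:
  u = (-1 - (-1)·1.5111 - (1)·-0.0714) / (5) = 0.1165
  v = (2 - (2)·-0.1000 - (4)·-0.0714) / (9) = 0.2762
  w = (4 - (-4)·-0.1000 - (-1)·1.5111) / (7) = 0.7302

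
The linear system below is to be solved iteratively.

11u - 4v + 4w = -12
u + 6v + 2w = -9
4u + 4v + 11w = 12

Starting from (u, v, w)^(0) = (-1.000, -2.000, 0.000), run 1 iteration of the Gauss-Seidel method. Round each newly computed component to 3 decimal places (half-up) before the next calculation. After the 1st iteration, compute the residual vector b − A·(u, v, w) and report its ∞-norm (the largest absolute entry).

Iteration 1:
  u = (-12 - (-4)·-2.000 - (4)·0.000) / (11) = -1.818
  v = (-9 - (1)·-1.818 - (2)·0.000) / (6) = -1.197
  w = (12 - (4)·-1.818 - (4)·-1.197) / (11) = 2.187
Residual b − A·x = (-5.538, -4.374, 0.003); ∞-norm = 5.538

5.538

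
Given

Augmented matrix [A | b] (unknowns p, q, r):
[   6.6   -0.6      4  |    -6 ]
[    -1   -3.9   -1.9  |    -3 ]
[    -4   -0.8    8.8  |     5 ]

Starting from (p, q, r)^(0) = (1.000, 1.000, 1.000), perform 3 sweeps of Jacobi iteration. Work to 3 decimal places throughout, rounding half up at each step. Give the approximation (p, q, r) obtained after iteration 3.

Iteration 1:
  p = (-6 - (-0.6)·1.000 - (4)·1.000) / (6.6) = -1.424
  q = (-3 - (-1)·1.000 - (-1.9)·1.000) / (-3.9) = 0.026
  r = (5 - (-4)·1.000 - (-0.8)·1.000) / (8.8) = 1.114
Iteration 2:
  p = (-6 - (-0.6)·0.026 - (4)·1.114) / (6.6) = -1.582
  q = (-3 - (-1)·-1.424 - (-1.9)·1.114) / (-3.9) = 0.592
  r = (5 - (-4)·-1.424 - (-0.8)·0.026) / (8.8) = -0.077
Iteration 3:
  p = (-6 - (-0.6)·0.592 - (4)·-0.077) / (6.6) = -0.809
  q = (-3 - (-1)·-1.582 - (-1.9)·-0.077) / (-3.9) = 1.212
  r = (5 - (-4)·-1.582 - (-0.8)·0.592) / (8.8) = -0.097

(-0.809, 1.212, -0.097)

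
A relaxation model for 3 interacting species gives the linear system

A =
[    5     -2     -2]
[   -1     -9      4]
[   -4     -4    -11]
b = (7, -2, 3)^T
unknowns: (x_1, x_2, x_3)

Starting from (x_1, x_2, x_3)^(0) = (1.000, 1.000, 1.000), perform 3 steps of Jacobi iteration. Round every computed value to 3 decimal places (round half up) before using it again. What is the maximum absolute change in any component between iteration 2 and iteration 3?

0.728

Iteration 1:
  x_1 = (7 - (-2)·1.000 - (-2)·1.000) / (5) = 2.200
  x_2 = (-2 - (-1)·1.000 - (4)·1.000) / (-9) = 0.556
  x_3 = (3 - (-4)·1.000 - (-4)·1.000) / (-11) = -1.000
Iteration 2:
  x_1 = (7 - (-2)·0.556 - (-2)·-1.000) / (5) = 1.222
  x_2 = (-2 - (-1)·2.200 - (4)·-1.000) / (-9) = -0.467
  x_3 = (3 - (-4)·2.200 - (-4)·0.556) / (-11) = -1.275
Iteration 3:
  x_1 = (7 - (-2)·-0.467 - (-2)·-1.275) / (5) = 0.703
  x_2 = (-2 - (-1)·1.222 - (4)·-1.275) / (-9) = -0.480
  x_3 = (3 - (-4)·1.222 - (-4)·-0.467) / (-11) = -0.547
Change: (-0.519, -0.013, 0.728) → max |·| = 0.728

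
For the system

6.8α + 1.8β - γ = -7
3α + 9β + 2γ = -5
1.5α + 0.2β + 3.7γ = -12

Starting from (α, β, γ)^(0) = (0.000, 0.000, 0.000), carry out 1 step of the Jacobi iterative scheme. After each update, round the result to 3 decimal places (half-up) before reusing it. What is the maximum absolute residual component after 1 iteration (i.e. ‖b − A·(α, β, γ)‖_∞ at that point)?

9.577

Iteration 1:
  α = (-7 - (1.8)·0.000 - (-1)·0.000) / (6.8) = -1.029
  β = (-5 - (3)·0.000 - (2)·0.000) / (9) = -0.556
  γ = (-12 - (1.5)·0.000 - (0.2)·0.000) / (3.7) = -3.243
Residual b − A·x = (-2.245, 9.577, 1.654); ∞-norm = 9.577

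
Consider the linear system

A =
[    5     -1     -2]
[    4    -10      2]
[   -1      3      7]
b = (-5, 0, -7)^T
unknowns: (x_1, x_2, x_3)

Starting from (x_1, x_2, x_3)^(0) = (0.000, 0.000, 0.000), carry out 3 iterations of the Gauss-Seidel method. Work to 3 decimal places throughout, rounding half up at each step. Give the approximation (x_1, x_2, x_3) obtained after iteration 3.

Iteration 1:
  x_1 = (-5 - (-1)·0.000 - (-2)·0.000) / (5) = -1.000
  x_2 = (0 - (4)·-1.000 - (2)·0.000) / (-10) = -0.400
  x_3 = (-7 - (-1)·-1.000 - (3)·-0.400) / (7) = -0.971
Iteration 2:
  x_1 = (-5 - (-1)·-0.400 - (-2)·-0.971) / (5) = -1.468
  x_2 = (0 - (4)·-1.468 - (2)·-0.971) / (-10) = -0.781
  x_3 = (-7 - (-1)·-1.468 - (3)·-0.781) / (7) = -0.875
Iteration 3:
  x_1 = (-5 - (-1)·-0.781 - (-2)·-0.875) / (5) = -1.506
  x_2 = (0 - (4)·-1.506 - (2)·-0.875) / (-10) = -0.777
  x_3 = (-7 - (-1)·-1.506 - (3)·-0.777) / (7) = -0.882

(-1.506, -0.777, -0.882)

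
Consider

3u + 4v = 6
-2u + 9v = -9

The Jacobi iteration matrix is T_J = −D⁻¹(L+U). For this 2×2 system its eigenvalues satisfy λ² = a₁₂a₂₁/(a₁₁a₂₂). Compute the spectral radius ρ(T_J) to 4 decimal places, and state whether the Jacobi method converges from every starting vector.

0.5443

a₁₂a₂₁/(a₁₁a₂₂) = (4)·(-2) / ((3)·(9)) = -0.296296
ρ = √|-0.296296| = √0.296296 = 0.5443
ρ < 1, so Jacobi converges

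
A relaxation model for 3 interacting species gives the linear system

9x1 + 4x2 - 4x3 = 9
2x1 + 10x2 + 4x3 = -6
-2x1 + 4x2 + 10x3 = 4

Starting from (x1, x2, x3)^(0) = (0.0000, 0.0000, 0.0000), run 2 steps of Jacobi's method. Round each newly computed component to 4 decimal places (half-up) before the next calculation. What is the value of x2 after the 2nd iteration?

Iteration 1:
  x1 = (9 - (4)·0.0000 - (-4)·0.0000) / (9) = 1.0000
  x2 = (-6 - (2)·0.0000 - (4)·0.0000) / (10) = -0.6000
  x3 = (4 - (-2)·0.0000 - (4)·0.0000) / (10) = 0.4000
Iteration 2:
  x1 = (9 - (4)·-0.6000 - (-4)·0.4000) / (9) = 1.4444
  x2 = (-6 - (2)·1.0000 - (4)·0.4000) / (10) = -0.9600
  x3 = (4 - (-2)·1.0000 - (4)·-0.6000) / (10) = 0.8400

-0.9600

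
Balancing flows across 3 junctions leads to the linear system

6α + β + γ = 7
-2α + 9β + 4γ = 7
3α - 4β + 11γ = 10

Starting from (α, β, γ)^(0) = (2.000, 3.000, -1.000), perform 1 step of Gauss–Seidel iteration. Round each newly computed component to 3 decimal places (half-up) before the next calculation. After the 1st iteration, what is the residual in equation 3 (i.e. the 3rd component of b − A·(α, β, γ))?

Iteration 1:
  α = (7 - (1)·3.000 - (1)·-1.000) / (6) = 0.833
  β = (7 - (-2)·0.833 - (4)·-1.000) / (9) = 1.407
  γ = (10 - (3)·0.833 - (-4)·1.407) / (11) = 1.194
Residual b − A·x = (-0.599, -8.773, -0.005)

-0.005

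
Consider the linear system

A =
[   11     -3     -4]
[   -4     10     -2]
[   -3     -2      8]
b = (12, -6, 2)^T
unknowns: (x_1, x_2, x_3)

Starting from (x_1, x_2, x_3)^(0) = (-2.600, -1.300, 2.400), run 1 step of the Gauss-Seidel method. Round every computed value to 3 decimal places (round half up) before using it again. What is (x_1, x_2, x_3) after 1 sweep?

Iteration 1:
  x_1 = (12 - (-3)·-1.300 - (-4)·2.400) / (11) = 1.609
  x_2 = (-6 - (-4)·1.609 - (-2)·2.400) / (10) = 0.524
  x_3 = (2 - (-3)·1.609 - (-2)·0.524) / (8) = 0.984

(1.609, 0.524, 0.984)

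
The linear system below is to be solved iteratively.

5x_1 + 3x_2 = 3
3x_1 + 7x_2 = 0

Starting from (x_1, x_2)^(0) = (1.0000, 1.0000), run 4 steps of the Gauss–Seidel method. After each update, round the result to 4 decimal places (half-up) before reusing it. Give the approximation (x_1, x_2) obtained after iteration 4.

(0.7940, -0.3403)

Iteration 1:
  x_1 = (3 - (3)·1.0000) / (5) = 0.0000
  x_2 = (0 - (3)·0.0000) / (7) = 0.0000
Iteration 2:
  x_1 = (3 - (3)·0.0000) / (5) = 0.6000
  x_2 = (0 - (3)·0.6000) / (7) = -0.2571
Iteration 3:
  x_1 = (3 - (3)·-0.2571) / (5) = 0.7543
  x_2 = (0 - (3)·0.7543) / (7) = -0.3233
Iteration 4:
  x_1 = (3 - (3)·-0.3233) / (5) = 0.7940
  x_2 = (0 - (3)·0.7940) / (7) = -0.3403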